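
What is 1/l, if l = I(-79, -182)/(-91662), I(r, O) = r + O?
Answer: 30554/87 ≈ 351.20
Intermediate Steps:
I(r, O) = O + r
l = 87/30554 (l = (-182 - 79)/(-91662) = -261*(-1/91662) = 87/30554 ≈ 0.0028474)
1/l = 1/(87/30554) = 30554/87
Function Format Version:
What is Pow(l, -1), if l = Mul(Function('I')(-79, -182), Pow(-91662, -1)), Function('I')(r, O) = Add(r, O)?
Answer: Rational(30554, 87) ≈ 351.20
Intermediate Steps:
Function('I')(r, O) = Add(O, r)
l = Rational(87, 30554) (l = Mul(Add(-182, -79), Pow(-91662, -1)) = Mul(-261, Rational(-1, 91662)) = Rational(87, 30554) ≈ 0.0028474)
Pow(l, -1) = Pow(Rational(87, 30554), -1) = Rational(30554, 87)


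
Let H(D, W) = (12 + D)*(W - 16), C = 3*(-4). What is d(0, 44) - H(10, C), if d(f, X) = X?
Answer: 660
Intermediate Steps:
C = -12
H(D, W) = (-16 + W)*(12 + D) (H(D, W) = (12 + D)*(-16 + W) = (-16 + W)*(12 + D))
d(0, 44) - H(10, C) = 44 - (-192 - 16*10 + 12*(-12) + 10*(-12)) = 44 - (-192 - 160 - 144 - 120) = 44 - 1*(-616) = 44 + 616 = 660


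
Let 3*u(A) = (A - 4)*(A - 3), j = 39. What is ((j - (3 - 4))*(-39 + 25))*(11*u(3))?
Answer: 0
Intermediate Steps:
u(A) = (-4 + A)*(-3 + A)/3 (u(A) = ((A - 4)*(A - 3))/3 = ((-4 + A)*(-3 + A))/3 = (-4 + A)*(-3 + A)/3)
((j - (3 - 4))*(-39 + 25))*(11*u(3)) = ((39 - (3 - 4))*(-39 + 25))*(11*(4 - 7/3*3 + (⅓)*3²)) = ((39 - (-1))*(-14))*(11*(4 - 7 + (⅓)*9)) = ((39 - 1*(-1))*(-14))*(11*(4 - 7 + 3)) = ((39 + 1)*(-14))*(11*0) = (40*(-14))*0 = -560*0 = 0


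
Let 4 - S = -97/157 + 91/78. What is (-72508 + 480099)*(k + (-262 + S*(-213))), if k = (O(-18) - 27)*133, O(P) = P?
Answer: -893593948989/314 ≈ -2.8458e+9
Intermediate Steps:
S = 3251/942 (S = 4 - (-97/157 + 91/78) = 4 - (-97*1/157 + 91*(1/78)) = 4 - (-97/157 + 7/6) = 4 - 1*517/942 = 4 - 517/942 = 3251/942 ≈ 3.4512)
k = -5985 (k = (-18 - 27)*133 = -45*133 = -5985)
(-72508 + 480099)*(k + (-262 + S*(-213))) = (-72508 + 480099)*(-5985 + (-262 + (3251/942)*(-213))) = 407591*(-5985 + (-262 - 230821/314)) = 407591*(-5985 - 313089/314) = 407591*(-2192379/314) = -893593948989/314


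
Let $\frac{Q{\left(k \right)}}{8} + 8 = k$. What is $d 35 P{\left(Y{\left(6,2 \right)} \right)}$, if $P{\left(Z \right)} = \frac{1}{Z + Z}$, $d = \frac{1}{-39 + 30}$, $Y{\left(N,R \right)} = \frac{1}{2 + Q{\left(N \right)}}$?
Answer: $\frac{245}{9} \approx 27.222$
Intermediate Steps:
$Q{\left(k \right)} = -64 + 8 k$
$Y{\left(N,R \right)} = \frac{1}{-62 + 8 N}$ ($Y{\left(N,R \right)} = \frac{1}{2 + \left(-64 + 8 N\right)} = \frac{1}{-62 + 8 N}$)
$d = - \frac{1}{9}$ ($d = \frac{1}{-9} = - \frac{1}{9} \approx -0.11111$)
$P{\left(Z \right)} = \frac{1}{2 Z}$
$d 35 P{\left(Y{\left(6,2 \right)} \right)} = \left(- \frac{1}{9}\right) 35 \frac{1}{2 \frac{1}{2 \left(-31 + 4 \cdot 6\right)}} = - \frac{35 \frac{1}{2 \frac{1}{2 \left(-31 + 24\right)}}}{9} = - \frac{35 \frac{1}{2 \frac{1}{2 \left(-7\right)}}}{9} = - \frac{35 \frac{1}{2 \cdot \frac{1}{2} \left(- \frac{1}{7}\right)}}{9} = - \frac{35 \frac{1}{2 \left(- \frac{1}{14}\right)}}{9} = - \frac{35 \cdot \frac{1}{2} \left(-14\right)}{9} = \left(- \frac{35}{9}\right) \left(-7\right) = \frac{245}{9}$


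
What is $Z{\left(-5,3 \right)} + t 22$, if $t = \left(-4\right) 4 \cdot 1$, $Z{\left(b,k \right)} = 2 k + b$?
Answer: $-351$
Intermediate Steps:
$Z{\left(b,k \right)} = b + 2 k$
$t = -16$ ($t = \left(-16\right) 1 = -16$)
$Z{\left(-5,3 \right)} + t 22 = \left(-5 + 2 \cdot 3\right) - 352 = \left(-5 + 6\right) - 352 = 1 - 352 = -351$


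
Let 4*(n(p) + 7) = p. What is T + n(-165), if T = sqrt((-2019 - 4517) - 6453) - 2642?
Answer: -10761/4 + I*sqrt(12989) ≈ -2690.3 + 113.97*I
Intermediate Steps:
n(p) = -7 + p/4
T = -2642 + I*sqrt(12989) (T = sqrt(-6536 - 6453) - 2642 = sqrt(-12989) - 2642 = I*sqrt(12989) - 2642 = -2642 + I*sqrt(12989) ≈ -2642.0 + 113.97*I)
T + n(-165) = (-2642 + I*sqrt(12989)) + (-7 + (1/4)*(-165)) = (-2642 + I*sqrt(12989)) + (-7 - 165/4) = (-2642 + I*sqrt(12989)) - 193/4 = -10761/4 + I*sqrt(12989)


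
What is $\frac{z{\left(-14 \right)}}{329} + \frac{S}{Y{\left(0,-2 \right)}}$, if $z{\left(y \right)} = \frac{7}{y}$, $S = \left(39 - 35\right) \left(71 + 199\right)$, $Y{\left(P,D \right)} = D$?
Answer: $- \frac{355321}{658} \approx -540.0$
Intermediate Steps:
$S = 1080$ ($S = 4 \cdot 270 = 1080$)
$\frac{z{\left(-14 \right)}}{329} + \frac{S}{Y{\left(0,-2 \right)}} = \frac{7 \frac{1}{-14}}{329} + \frac{1080}{-2} = 7 \left(- \frac{1}{14}\right) \frac{1}{329} + 1080 \left(- \frac{1}{2}\right) = \left(- \frac{1}{2}\right) \frac{1}{329} - 540 = - \frac{1}{658} - 540 = - \frac{355321}{658}$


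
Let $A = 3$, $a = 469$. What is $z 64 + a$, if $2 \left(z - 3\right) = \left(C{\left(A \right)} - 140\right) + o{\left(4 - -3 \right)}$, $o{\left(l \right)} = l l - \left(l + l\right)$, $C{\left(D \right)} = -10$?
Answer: $-3019$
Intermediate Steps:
$o{\left(l \right)} = l^{2} - 2 l$
$z = - \frac{109}{2}$ ($z = 3 + \frac{\left(-10 - 140\right) + \left(4 - -3\right) \left(-2 + \left(4 - -3\right)\right)}{2} = 3 + \frac{-150 + \left(4 + 3\right) \left(-2 + \left(4 + 3\right)\right)}{2} = 3 + \frac{-150 + 7 \left(-2 + 7\right)}{2} = 3 + \frac{-150 + 7 \cdot 5}{2} = 3 + \frac{-150 + 35}{2} = 3 + \frac{1}{2} \left(-115\right) = 3 - \frac{115}{2} = - \frac{109}{2} \approx -54.5$)
$z 64 + a = \left(- \frac{109}{2}\right) 64 + 469 = -3488 + 469 = -3019$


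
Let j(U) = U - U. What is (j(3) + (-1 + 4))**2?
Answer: 9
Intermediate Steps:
j(U) = 0
(j(3) + (-1 + 4))**2 = (0 + (-1 + 4))**2 = (0 + 3)**2 = 3**2 = 9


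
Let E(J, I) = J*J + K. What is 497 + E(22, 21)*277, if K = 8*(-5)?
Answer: 123485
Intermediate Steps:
K = -40
E(J, I) = -40 + J² (E(J, I) = J*J - 40 = J² - 40 = -40 + J²)
497 + E(22, 21)*277 = 497 + (-40 + 22²)*277 = 497 + (-40 + 484)*277 = 497 + 444*277 = 497 + 122988 = 123485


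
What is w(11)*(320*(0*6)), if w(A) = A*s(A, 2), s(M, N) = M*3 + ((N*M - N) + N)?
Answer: 0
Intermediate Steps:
s(M, N) = 3*M + M*N (s(M, N) = 3*M + ((M*N - N) + N) = 3*M + ((-N + M*N) + N) = 3*M + M*N)
w(A) = 5*A² (w(A) = A*(A*(3 + 2)) = A*(A*5) = A*(5*A) = 5*A²)
w(11)*(320*(0*6)) = (5*11²)*(320*(0*6)) = (5*121)*(320*0) = 605*0 = 0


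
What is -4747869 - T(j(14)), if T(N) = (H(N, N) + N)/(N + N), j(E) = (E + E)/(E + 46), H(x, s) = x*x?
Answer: -71218046/15 ≈ -4.7479e+6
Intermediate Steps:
H(x, s) = x**2
j(E) = 2*E/(46 + E) (j(E) = (2*E)/(46 + E) = 2*E/(46 + E))
T(N) = (N + N**2)/(2*N) (T(N) = (N**2 + N)/(N + N) = (N + N**2)/((2*N)) = (N + N**2)*(1/(2*N)) = (N + N**2)/(2*N))
-4747869 - T(j(14)) = -4747869 - (1/2 + (2*14/(46 + 14))/2) = -4747869 - (1/2 + (2*14/60)/2) = -4747869 - (1/2 + (2*14*(1/60))/2) = -4747869 - (1/2 + (1/2)*(7/15)) = -4747869 - (1/2 + 7/30) = -4747869 - 1*11/15 = -4747869 - 11/15 = -71218046/15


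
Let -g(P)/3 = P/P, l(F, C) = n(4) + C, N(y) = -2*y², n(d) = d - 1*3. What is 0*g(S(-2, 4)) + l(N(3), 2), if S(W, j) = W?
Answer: 3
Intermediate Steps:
n(d) = -3 + d (n(d) = d - 3 = -3 + d)
l(F, C) = 1 + C (l(F, C) = (-3 + 4) + C = 1 + C)
g(P) = -3 (g(P) = -3*P/P = -3*1 = -3)
0*g(S(-2, 4)) + l(N(3), 2) = 0*(-3) + (1 + 2) = 0 + 3 = 3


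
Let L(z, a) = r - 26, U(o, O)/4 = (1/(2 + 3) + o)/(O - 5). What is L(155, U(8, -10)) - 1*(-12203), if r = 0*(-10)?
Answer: 12177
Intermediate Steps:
U(o, O) = 4*(⅕ + o)/(-5 + O) (U(o, O) = 4*((1/(2 + 3) + o)/(O - 5)) = 4*((1/5 + o)/(-5 + O)) = 4*((⅕ + o)/(-5 + O)) = 4*(⅕ + o)/(-5 + O))
r = 0
L(z, a) = -26 (L(z, a) = 0 - 26 = -26)
L(155, U(8, -10)) - 1*(-12203) = -26 - 1*(-12203) = -26 + 12203 = 12177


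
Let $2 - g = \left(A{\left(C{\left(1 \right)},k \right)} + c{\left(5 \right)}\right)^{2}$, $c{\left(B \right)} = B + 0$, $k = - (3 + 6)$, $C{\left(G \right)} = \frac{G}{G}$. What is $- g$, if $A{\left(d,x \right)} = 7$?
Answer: $142$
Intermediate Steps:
$C{\left(G \right)} = 1$
$k = -9$ ($k = \left(-1\right) 9 = -9$)
$c{\left(B \right)} = B$
$g = -142$ ($g = 2 - \left(7 + 5\right)^{2} = 2 - 12^{2} = 2 - 144 = -142$)
$- g = \left(-1\right) \left(-142\right) = 142$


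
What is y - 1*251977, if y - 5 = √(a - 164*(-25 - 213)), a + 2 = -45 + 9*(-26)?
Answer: -251972 + √38751 ≈ -2.5178e+5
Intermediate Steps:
a = -281 (a = -2 + (-45 + 9*(-26)) = -2 + (-45 - 234) = -2 - 279 = -281)
y = 5 + √38751 (y = 5 + √(-281 - 164*(-25 - 213)) = 5 + √(-281 - 164*(-238)) = 5 + √(-281 + 39032) = 5 + √38751 ≈ 201.85)
y - 1*251977 = (5 + √38751) - 1*251977 = (5 + √38751) - 251977 = -251972 + √38751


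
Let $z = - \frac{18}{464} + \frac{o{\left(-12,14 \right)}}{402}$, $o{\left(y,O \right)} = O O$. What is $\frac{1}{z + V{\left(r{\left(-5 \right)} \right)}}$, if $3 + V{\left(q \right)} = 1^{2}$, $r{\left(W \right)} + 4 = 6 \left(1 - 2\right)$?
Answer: $- \frac{46632}{72337} \approx -0.64465$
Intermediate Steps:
$r{\left(W \right)} = -10$ ($r{\left(W \right)} = -4 + 6 \left(1 - 2\right) = -4 + 6 \left(-1\right) = -4 - 6 = -10$)
$V{\left(q \right)} = -2$ ($V{\left(q \right)} = -3 + 1^{2} = -3 + 1 = -2$)
$o{\left(y,O \right)} = O^{2}$
$z = \frac{20927}{46632}$ ($z = - \frac{18}{464} + \frac{14^{2}}{402} = \left(-18\right) \frac{1}{464} + 196 \cdot \frac{1}{402} = - \frac{9}{232} + \frac{98}{201} = \frac{20927}{46632} \approx 0.44877$)
$\frac{1}{z + V{\left(r{\left(-5 \right)} \right)}} = \frac{1}{\frac{20927}{46632} - 2} = \frac{1}{- \frac{72337}{46632}} = - \frac{46632}{72337}$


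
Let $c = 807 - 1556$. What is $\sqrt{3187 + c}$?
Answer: $\sqrt{2438} \approx 49.376$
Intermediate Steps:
$c = -749$
$\sqrt{3187 + c} = \sqrt{3187 - 749} = \sqrt{2438}$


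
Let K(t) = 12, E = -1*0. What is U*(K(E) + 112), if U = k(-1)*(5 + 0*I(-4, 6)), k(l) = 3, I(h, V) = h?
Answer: 1860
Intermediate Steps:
E = 0
U = 15 (U = 3*(5 + 0*(-4)) = 3*(5 + 0) = 3*5 = 15)
U*(K(E) + 112) = 15*(12 + 112) = 15*124 = 1860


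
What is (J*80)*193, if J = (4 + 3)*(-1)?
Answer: -108080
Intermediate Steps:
J = -7 (J = 7*(-1) = -7)
(J*80)*193 = -7*80*193 = -560*193 = -108080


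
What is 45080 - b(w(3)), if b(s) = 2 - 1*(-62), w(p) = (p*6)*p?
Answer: 45016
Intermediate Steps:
w(p) = 6*p² (w(p) = (6*p)*p = 6*p²)
b(s) = 64 (b(s) = 2 + 62 = 64)
45080 - b(w(3)) = 45080 - 1*64 = 45080 - 64 = 45016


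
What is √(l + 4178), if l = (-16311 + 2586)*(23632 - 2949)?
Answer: I*√283869997 ≈ 16848.0*I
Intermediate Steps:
l = -283874175 (l = -13725*20683 = -283874175)
√(l + 4178) = √(-283874175 + 4178) = √(-283869997) = I*√283869997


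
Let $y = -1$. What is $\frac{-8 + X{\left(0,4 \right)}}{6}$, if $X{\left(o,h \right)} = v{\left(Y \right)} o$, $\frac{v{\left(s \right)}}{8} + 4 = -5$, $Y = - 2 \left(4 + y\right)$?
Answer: $- \frac{4}{3} \approx -1.3333$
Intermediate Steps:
$Y = -6$ ($Y = - 2 \left(4 - 1\right) = \left(-2\right) 3 = -6$)
$v{\left(s \right)} = -72$ ($v{\left(s \right)} = -32 + 8 \left(-5\right) = -32 - 40 = -72$)
$X{\left(o,h \right)} = - 72 o$
$\frac{-8 + X{\left(0,4 \right)}}{6} = \frac{-8 - 0}{6} = \frac{-8 + 0}{6} = \frac{1}{6} \left(-8\right) = - \frac{4}{3}$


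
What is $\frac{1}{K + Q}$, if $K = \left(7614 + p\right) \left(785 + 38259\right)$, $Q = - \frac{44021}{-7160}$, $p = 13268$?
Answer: $\frac{7160}{5837668389301} \approx 1.2265 \cdot 10^{-9}$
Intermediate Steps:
$Q = \frac{44021}{7160}$ ($Q = \left(-44021\right) \left(- \frac{1}{7160}\right) = \frac{44021}{7160} \approx 6.1482$)
$K = 815316808$ ($K = \left(7614 + 13268\right) \left(785 + 38259\right) = 20882 \cdot 39044 = 815316808$)
$\frac{1}{K + Q} = \frac{1}{815316808 + \frac{44021}{7160}} = \frac{1}{\frac{5837668389301}{7160}} = \frac{7160}{5837668389301}$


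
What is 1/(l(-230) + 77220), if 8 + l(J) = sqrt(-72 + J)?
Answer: 38606/2980846623 - I*sqrt(302)/5961693246 ≈ 1.2951e-5 - 2.915e-9*I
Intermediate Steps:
l(J) = -8 + sqrt(-72 + J)
1/(l(-230) + 77220) = 1/((-8 + sqrt(-72 - 230)) + 77220) = 1/((-8 + sqrt(-302)) + 77220) = 1/((-8 + I*sqrt(302)) + 77220) = 1/(77212 + I*sqrt(302))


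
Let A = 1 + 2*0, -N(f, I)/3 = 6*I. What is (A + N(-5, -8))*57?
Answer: 8265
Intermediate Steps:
N(f, I) = -18*I
A = 1 (A = 1 + 0 = 1)
(A + N(-5, -8))*57 = (1 - 18*(-8))*57 = (1 + 144)*57 = 145*57 = 8265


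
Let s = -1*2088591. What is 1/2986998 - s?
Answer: 6238617139819/2986998 ≈ 2.0886e+6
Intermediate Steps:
s = -2088591
1/2986998 - s = 1/2986998 - 1*(-2088591) = 1/2986998 + 2088591 = 6238617139819/2986998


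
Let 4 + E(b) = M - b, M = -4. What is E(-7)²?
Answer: 1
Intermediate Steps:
E(b) = -8 - b (E(b) = -4 + (-4 - b) = -8 - b)
E(-7)² = (-8 - 1*(-7))² = (-8 + 7)² = (-1)² = 1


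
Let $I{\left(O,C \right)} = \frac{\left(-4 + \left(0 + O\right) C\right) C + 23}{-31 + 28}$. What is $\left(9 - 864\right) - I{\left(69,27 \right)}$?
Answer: $\frac{47651}{3} \approx 15884.0$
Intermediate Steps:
$I{\left(O,C \right)} = - \frac{23}{3} - \frac{C \left(-4 + C O\right)}{3}$ ($I{\left(O,C \right)} = \frac{\left(-4 + O C\right) C + 23}{-3} = \left(\left(-4 + C O\right) C + 23\right) \left(- \frac{1}{3}\right) = \left(C \left(-4 + C O\right) + 23\right) \left(- \frac{1}{3}\right) = \left(23 + C \left(-4 + C O\right)\right) \left(- \frac{1}{3}\right) = - \frac{23}{3} - \frac{C \left(-4 + C O\right)}{3}$)
$\left(9 - 864\right) - I{\left(69,27 \right)} = \left(9 - 864\right) - \left(- \frac{23}{3} + \frac{4}{3} \cdot 27 - 23 \cdot 27^{2}\right) = \left(9 - 864\right) - \left(- \frac{23}{3} + 36 - 23 \cdot 729\right) = -855 - \left(- \frac{23}{3} + 36 - 16767\right) = -855 - - \frac{50216}{3} = -855 + \frac{50216}{3} = \frac{47651}{3}$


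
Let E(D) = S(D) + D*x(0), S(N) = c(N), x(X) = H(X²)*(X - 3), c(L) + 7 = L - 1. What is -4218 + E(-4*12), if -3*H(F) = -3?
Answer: -4130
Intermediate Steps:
H(F) = 1 (H(F) = -⅓*(-3) = 1)
c(L) = -8 + L (c(L) = -7 + (L - 1) = -7 + (-1 + L) = -8 + L)
x(X) = -3 + X (x(X) = 1*(X - 3) = 1*(-3 + X) = -3 + X)
S(N) = -8 + N
E(D) = -8 - 2*D (E(D) = (-8 + D) + D*(-3 + 0) = (-8 + D) + D*(-3) = (-8 + D) - 3*D = -8 - 2*D)
-4218 + E(-4*12) = -4218 + (-8 - (-8)*12) = -4218 + (-8 - 2*(-48)) = -4218 + (-8 + 96) = -4218 + 88 = -4130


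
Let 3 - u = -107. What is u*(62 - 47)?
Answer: 1650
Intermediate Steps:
u = 110 (u = 3 - 1*(-107) = 3 + 107 = 110)
u*(62 - 47) = 110*(62 - 47) = 110*15 = 1650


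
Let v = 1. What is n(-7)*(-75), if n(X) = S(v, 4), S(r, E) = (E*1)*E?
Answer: -1200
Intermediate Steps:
S(r, E) = E² (S(r, E) = E*E = E²)
n(X) = 16 (n(X) = 4² = 16)
n(-7)*(-75) = 16*(-75) = -1200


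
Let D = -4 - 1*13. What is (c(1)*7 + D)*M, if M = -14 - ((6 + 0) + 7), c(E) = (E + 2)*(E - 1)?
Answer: 459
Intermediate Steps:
c(E) = (-1 + E)*(2 + E) (c(E) = (2 + E)*(-1 + E) = (-1 + E)*(2 + E))
M = -27 (M = -14 - (6 + 7) = -14 - 1*13 = -14 - 13 = -27)
D = -17 (D = -4 - 13 = -17)
(c(1)*7 + D)*M = ((-2 + 1 + 1²)*7 - 17)*(-27) = ((-2 + 1 + 1)*7 - 17)*(-27) = (0*7 - 17)*(-27) = (0 - 17)*(-27) = -17*(-27) = 459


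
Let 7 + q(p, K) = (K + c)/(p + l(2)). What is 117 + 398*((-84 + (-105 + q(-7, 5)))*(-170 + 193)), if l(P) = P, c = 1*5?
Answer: -1812375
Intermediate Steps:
c = 5
q(p, K) = -7 + (5 + K)/(2 + p) (q(p, K) = -7 + (K + 5)/(p + 2) = -7 + (5 + K)/(2 + p))
117 + 398*((-84 + (-105 + q(-7, 5)))*(-170 + 193)) = 117 + 398*((-84 + (-105 + (-9 + 5 - 7*(-7))/(2 - 7)))*(-170 + 193)) = 117 + 398*((-84 + (-105 + (-9 + 5 + 49)/(-5)))*23) = 117 + 398*((-84 + (-105 - 1/5*45))*23) = 117 + 398*((-84 + (-105 - 9))*23) = 117 + 398*((-84 - 114)*23) = 117 + 398*(-198*23) = 117 + 398*(-4554) = 117 - 1812492 = -1812375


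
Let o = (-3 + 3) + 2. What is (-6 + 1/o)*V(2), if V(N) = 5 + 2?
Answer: -77/2 ≈ -38.500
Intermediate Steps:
V(N) = 7
o = 2 (o = 0 + 2 = 2)
(-6 + 1/o)*V(2) = (-6 + 1/2)*7 = (-6 + ½)*7 = -11/2*7 = -77/2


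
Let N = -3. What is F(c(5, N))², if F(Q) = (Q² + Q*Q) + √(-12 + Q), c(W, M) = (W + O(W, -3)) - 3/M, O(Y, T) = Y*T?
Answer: (162 + I*√21)² ≈ 26223.0 + 1484.8*I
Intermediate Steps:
O(Y, T) = T*Y
c(W, M) = -3/M - 2*W (c(W, M) = (W - 3*W) - 3/M = -2*W - 3/M = -3/M - 2*W)
F(Q) = √(-12 + Q) + 2*Q² (F(Q) = (Q² + Q²) + √(-12 + Q) = 2*Q² + √(-12 + Q) = √(-12 + Q) + 2*Q²)
F(c(5, N))² = (√(-12 + (-3/(-3) - 2*5)) + 2*(-3/(-3) - 2*5)²)² = (√(-12 + (-3*(-⅓) - 10)) + 2*(-3*(-⅓) - 10)²)² = (√(-12 + (1 - 10)) + 2*(1 - 10)²)² = (√(-12 - 9) + 2*(-9)²)² = (√(-21) + 2*81)² = (I*√21 + 162)² = (162 + I*√21)²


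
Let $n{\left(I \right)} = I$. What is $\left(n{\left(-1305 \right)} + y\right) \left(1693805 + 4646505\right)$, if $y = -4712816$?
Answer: $-29888988517510$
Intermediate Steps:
$\left(n{\left(-1305 \right)} + y\right) \left(1693805 + 4646505\right) = \left(-1305 - 4712816\right) \left(1693805 + 4646505\right) = \left(-4714121\right) 6340310 = -29888988517510$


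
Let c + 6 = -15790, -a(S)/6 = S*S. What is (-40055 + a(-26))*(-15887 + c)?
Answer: 1397568813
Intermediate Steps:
a(S) = -6*S² (a(S) = -6*S*S = -6*S²)
c = -15796 (c = -6 - 15790 = -15796)
(-40055 + a(-26))*(-15887 + c) = (-40055 - 6*(-26)²)*(-15887 - 15796) = (-40055 - 6*676)*(-31683) = (-40055 - 4056)*(-31683) = -44111*(-31683) = 1397568813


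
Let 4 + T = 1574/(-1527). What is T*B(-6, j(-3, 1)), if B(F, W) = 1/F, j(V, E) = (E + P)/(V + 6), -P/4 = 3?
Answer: 3841/4581 ≈ 0.83846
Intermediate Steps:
P = -12 (P = -4*3 = -12)
T = -7682/1527 (T = -4 + 1574/(-1527) = -4 + 1574*(-1/1527) = -4 - 1574/1527 = -7682/1527 ≈ -5.0308)
j(V, E) = (-12 + E)/(6 + V) (j(V, E) = (E - 12)/(V + 6) = (-12 + E)/(6 + V))
T*B(-6, j(-3, 1)) = -7682/1527/(-6) = -7682/1527*(-⅙) = 3841/4581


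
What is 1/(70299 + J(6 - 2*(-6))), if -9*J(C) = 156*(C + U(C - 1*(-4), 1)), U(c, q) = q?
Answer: 3/209909 ≈ 1.4292e-5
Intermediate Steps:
J(C) = -52/3 - 52*C/3 (J(C) = -52*(C + 1)/3 = -52*(1 + C)/3 = -(156 + 156*C)/9 = -52/3 - 52*C/3)
1/(70299 + J(6 - 2*(-6))) = 1/(70299 + (-52/3 - 52*(6 - 2*(-6))/3)) = 1/(70299 + (-52/3 - 52*(6 + 12)/3)) = 1/(70299 + (-52/3 - 52/3*18)) = 1/(70299 + (-52/3 - 312)) = 1/(70299 - 988/3) = 1/(209909/3) = 3/209909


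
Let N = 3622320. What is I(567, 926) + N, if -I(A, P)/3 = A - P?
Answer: 3623397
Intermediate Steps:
I(A, P) = -3*A + 3*P (I(A, P) = -3*(A - P) = -3*A + 3*P)
I(567, 926) + N = (-3*567 + 3*926) + 3622320 = (-1701 + 2778) + 3622320 = 1077 + 3622320 = 3623397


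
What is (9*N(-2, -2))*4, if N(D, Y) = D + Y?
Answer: -144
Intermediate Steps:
(9*N(-2, -2))*4 = (9*(-2 - 2))*4 = (9*(-4))*4 = -36*4 = -144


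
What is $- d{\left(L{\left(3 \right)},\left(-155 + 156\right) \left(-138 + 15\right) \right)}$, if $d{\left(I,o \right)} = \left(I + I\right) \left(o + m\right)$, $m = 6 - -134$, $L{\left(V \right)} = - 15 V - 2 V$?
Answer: $1734$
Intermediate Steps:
$L{\left(V \right)} = - 17 V$
$m = 140$ ($m = 6 + 134 = 140$)
$d{\left(I,o \right)} = 2 I \left(140 + o\right)$ ($d{\left(I,o \right)} = \left(I + I\right) \left(o + 140\right) = 2 I \left(140 + o\right)$)
$- d{\left(L{\left(3 \right)},\left(-155 + 156\right) \left(-138 + 15\right) \right)} = - 2 \left(\left(-17\right) 3\right) \left(140 + \left(-155 + 156\right) \left(-138 + 15\right)\right) = - 2 \left(-51\right) \left(140 + 1 \left(-123\right)\right) = - 2 \left(-51\right) \left(140 - 123\right) = - 2 \left(-51\right) 17 = \left(-1\right) \left(-1734\right) = 1734$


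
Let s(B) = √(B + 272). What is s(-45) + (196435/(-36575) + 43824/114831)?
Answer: -1396930979/279996255 + √227 ≈ 10.077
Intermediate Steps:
s(B) = √(272 + B)
s(-45) + (196435/(-36575) + 43824/114831) = √(272 - 45) + (196435/(-36575) + 43824/114831) = √227 + (196435*(-1/36575) + 43824*(1/114831)) = √227 + (-39287/7315 + 14608/38277) = √227 - 1396930979/279996255 = -1396930979/279996255 + √227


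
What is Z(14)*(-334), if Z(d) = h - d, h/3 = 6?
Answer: -1336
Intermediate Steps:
h = 18 (h = 3*6 = 18)
Z(d) = 18 - d
Z(14)*(-334) = (18 - 1*14)*(-334) = (18 - 14)*(-334) = 4*(-334) = -1336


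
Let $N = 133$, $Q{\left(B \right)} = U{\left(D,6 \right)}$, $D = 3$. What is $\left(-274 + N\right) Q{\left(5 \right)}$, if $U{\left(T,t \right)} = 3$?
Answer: $-423$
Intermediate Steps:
$Q{\left(B \right)} = 3$
$\left(-274 + N\right) Q{\left(5 \right)} = \left(-274 + 133\right) 3 = \left(-141\right) 3 = -423$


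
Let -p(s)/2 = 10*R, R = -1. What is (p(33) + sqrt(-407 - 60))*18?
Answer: 360 + 18*I*sqrt(467) ≈ 360.0 + 388.98*I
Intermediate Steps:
p(s) = 20 (p(s) = -20*(-1) = -2*(-10) = 20)
(p(33) + sqrt(-407 - 60))*18 = (20 + sqrt(-407 - 60))*18 = (20 + sqrt(-467))*18 = (20 + I*sqrt(467))*18 = 360 + 18*I*sqrt(467)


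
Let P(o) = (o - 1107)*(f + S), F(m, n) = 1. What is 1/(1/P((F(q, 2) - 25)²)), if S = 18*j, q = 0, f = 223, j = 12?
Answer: -233109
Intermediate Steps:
S = 216 (S = 18*12 = 216)
P(o) = -485973 + 439*o (P(o) = (o - 1107)*(223 + 216) = (-1107 + o)*439 = -485973 + 439*o)
1/(1/P((F(q, 2) - 25)²)) = 1/(1/(-485973 + 439*(1 - 25)²)) = 1/(1/(-485973 + 439*(-24)²)) = 1/(1/(-485973 + 439*576)) = 1/(1/(-485973 + 252864)) = 1/(1/(-233109)) = 1/(-1/233109) = -233109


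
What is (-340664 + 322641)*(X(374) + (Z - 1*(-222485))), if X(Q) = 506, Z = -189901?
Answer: -596381070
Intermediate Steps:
(-340664 + 322641)*(X(374) + (Z - 1*(-222485))) = (-340664 + 322641)*(506 + (-189901 - 1*(-222485))) = -18023*(506 + (-189901 + 222485)) = -18023*(506 + 32584) = -18023*33090 = -596381070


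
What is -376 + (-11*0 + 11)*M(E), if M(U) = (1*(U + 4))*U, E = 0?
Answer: -376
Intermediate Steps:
M(U) = U*(4 + U) (M(U) = (1*(4 + U))*U = (4 + U)*U = U*(4 + U))
-376 + (-11*0 + 11)*M(E) = -376 + (-11*0 + 11)*(0*(4 + 0)) = -376 + (0 + 11)*(0*4) = -376 + 11*0 = -376 + 0 = -376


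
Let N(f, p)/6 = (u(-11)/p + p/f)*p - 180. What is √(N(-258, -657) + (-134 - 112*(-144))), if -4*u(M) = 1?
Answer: √36049222/86 ≈ 69.815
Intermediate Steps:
u(M) = -¼ (u(M) = -¼*1 = -¼)
N(f, p) = -1080 + 6*p*(-1/(4*p) + p/f) (N(f, p) = 6*((-1/(4*p) + p/f)*p - 180) = 6*(p*(-1/(4*p) + p/f) - 180) = 6*(-180 + p*(-1/(4*p) + p/f)) = -1080 + 6*p*(-1/(4*p) + p/f))
√(N(-258, -657) + (-134 - 112*(-144))) = √((-2163/2 + 6*(-657)²/(-258)) + (-134 - 112*(-144))) = √((-2163/2 + 6*(-1/258)*431649) + (-134 + 16128)) = √((-2163/2 - 431649/43) + 15994) = √(-956307/86 + 15994) = √(419177/86) = √36049222/86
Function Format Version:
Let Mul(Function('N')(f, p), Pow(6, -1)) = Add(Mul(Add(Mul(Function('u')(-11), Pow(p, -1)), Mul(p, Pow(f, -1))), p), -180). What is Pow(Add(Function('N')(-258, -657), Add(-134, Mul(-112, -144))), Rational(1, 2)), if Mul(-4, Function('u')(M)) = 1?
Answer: Mul(Rational(1, 86), Pow(36049222, Rational(1, 2))) ≈ 69.815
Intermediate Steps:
Function('u')(M) = Rational(-1, 4) (Function('u')(M) = Mul(Rational(-1, 4), 1) = Rational(-1, 4))
Function('N')(f, p) = Add(-1080, Mul(6, p, Add(Mul(Rational(-1, 4), Pow(p, -1)), Mul(p, Pow(f, -1))))) (Function('N')(f, p) = Mul(6, Add(Mul(Add(Mul(Rational(-1, 4), Pow(p, -1)), Mul(p, Pow(f, -1))), p), -180)) = Mul(6, Add(Mul(p, Add(Mul(Rational(-1, 4), Pow(p, -1)), Mul(p, Pow(f, -1)))), -180)) = Mul(6, Add(-180, Mul(p, Add(Mul(Rational(-1, 4), Pow(p, -1)), Mul(p, Pow(f, -1)))))) = Add(-1080, Mul(6, p, Add(Mul(Rational(-1, 4), Pow(p, -1)), Mul(p, Pow(f, -1))))))
Pow(Add(Function('N')(-258, -657), Add(-134, Mul(-112, -144))), Rational(1, 2)) = Pow(Add(Add(Rational(-2163, 2), Mul(6, Pow(-258, -1), Pow(-657, 2))), Add(-134, Mul(-112, -144))), Rational(1, 2)) = Pow(Add(Add(Rational(-2163, 2), Mul(6, Rational(-1, 258), 431649)), Add(-134, 16128)), Rational(1, 2)) = Pow(Add(Add(Rational(-2163, 2), Rational(-431649, 43)), 15994), Rational(1, 2)) = Pow(Add(Rational(-956307, 86), 15994), Rational(1, 2)) = Pow(Rational(419177, 86), Rational(1, 2)) = Mul(Rational(1, 86), Pow(36049222, Rational(1, 2)))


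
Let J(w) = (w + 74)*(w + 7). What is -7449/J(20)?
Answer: -2483/846 ≈ -2.9350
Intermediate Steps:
J(w) = (7 + w)*(74 + w) (J(w) = (74 + w)*(7 + w) = (7 + w)*(74 + w))
-7449/J(20) = -7449/(518 + 20² + 81*20) = -7449/(518 + 400 + 1620) = -7449/2538 = -7449*1/2538 = -2483/846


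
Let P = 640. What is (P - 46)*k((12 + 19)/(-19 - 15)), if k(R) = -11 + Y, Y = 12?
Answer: 594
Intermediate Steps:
k(R) = 1 (k(R) = -11 + 12 = 1)
(P - 46)*k((12 + 19)/(-19 - 15)) = (640 - 46)*1 = 594*1 = 594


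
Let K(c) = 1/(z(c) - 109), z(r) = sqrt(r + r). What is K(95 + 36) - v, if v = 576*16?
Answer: -107080813/11619 - sqrt(262)/11619 ≈ -9216.0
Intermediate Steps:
z(r) = sqrt(2)*sqrt(r) (z(r) = sqrt(2*r) = sqrt(2)*sqrt(r))
v = 9216
K(c) = 1/(-109 + sqrt(2)*sqrt(c)) (K(c) = 1/(sqrt(2)*sqrt(c) - 109) = 1/(-109 + sqrt(2)*sqrt(c)))
K(95 + 36) - v = 1/(-109 + sqrt(2)*sqrt(95 + 36)) - 1*9216 = 1/(-109 + sqrt(2)*sqrt(131)) - 9216 = 1/(-109 + sqrt(262)) - 9216 = -9216 + 1/(-109 + sqrt(262))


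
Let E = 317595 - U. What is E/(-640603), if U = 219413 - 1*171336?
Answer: -269518/640603 ≈ -0.42073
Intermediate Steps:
U = 48077 (U = 219413 - 171336 = 48077)
E = 269518 (E = 317595 - 1*48077 = 317595 - 48077 = 269518)
E/(-640603) = 269518/(-640603) = 269518*(-1/640603) = -269518/640603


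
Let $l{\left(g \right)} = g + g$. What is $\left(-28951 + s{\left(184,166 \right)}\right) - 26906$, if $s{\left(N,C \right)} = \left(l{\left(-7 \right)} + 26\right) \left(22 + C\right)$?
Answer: $-53601$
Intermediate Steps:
$l{\left(g \right)} = 2 g$
$s{\left(N,C \right)} = 264 + 12 C$ ($s{\left(N,C \right)} = \left(2 \left(-7\right) + 26\right) \left(22 + C\right) = \left(-14 + 26\right) \left(22 + C\right) = 12 \left(22 + C\right) = 264 + 12 C$)
$\left(-28951 + s{\left(184,166 \right)}\right) - 26906 = \left(-28951 + \left(264 + 12 \cdot 166\right)\right) - 26906 = \left(-28951 + \left(264 + 1992\right)\right) - 26906 = \left(-28951 + 2256\right) - 26906 = -26695 - 26906 = -53601$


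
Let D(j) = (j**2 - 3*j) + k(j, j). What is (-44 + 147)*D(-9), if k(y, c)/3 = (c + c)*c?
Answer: 61182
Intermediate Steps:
k(y, c) = 6*c**2 (k(y, c) = 3*((c + c)*c) = 3*((2*c)*c) = 3*(2*c**2) = 6*c**2)
D(j) = -3*j + 7*j**2 (D(j) = (j**2 - 3*j) + 6*j**2 = -3*j + 7*j**2)
(-44 + 147)*D(-9) = (-44 + 147)*(-9*(-3 + 7*(-9))) = 103*(-9*(-3 - 63)) = 103*(-9*(-66)) = 103*594 = 61182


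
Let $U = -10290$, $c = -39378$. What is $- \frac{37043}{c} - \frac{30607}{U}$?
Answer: $\frac{44067081}{11255545} \approx 3.9151$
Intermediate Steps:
$- \frac{37043}{c} - \frac{30607}{U} = - \frac{37043}{-39378} - \frac{30607}{-10290} = \left(-37043\right) \left(- \frac{1}{39378}\right) - - \frac{30607}{10290} = \frac{37043}{39378} + \frac{30607}{10290} = \frac{44067081}{11255545}$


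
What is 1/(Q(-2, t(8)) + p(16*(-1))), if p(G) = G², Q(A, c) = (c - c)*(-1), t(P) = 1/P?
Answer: 1/256 ≈ 0.0039063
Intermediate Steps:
Q(A, c) = 0 (Q(A, c) = 0*(-1) = 0)
1/(Q(-2, t(8)) + p(16*(-1))) = 1/(0 + (16*(-1))²) = 1/(0 + (-16)²) = 1/(0 + 256) = 1/256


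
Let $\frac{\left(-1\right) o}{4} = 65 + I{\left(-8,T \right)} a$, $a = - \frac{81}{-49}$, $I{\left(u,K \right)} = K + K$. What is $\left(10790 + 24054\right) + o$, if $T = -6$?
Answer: $\frac{1698504}{49} \approx 34663.0$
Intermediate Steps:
$I{\left(u,K \right)} = 2 K$
$a = \frac{81}{49}$ ($a = \left(-81\right) \left(- \frac{1}{49}\right) = \frac{81}{49} \approx 1.6531$)
$o = - \frac{8852}{49}$ ($o = - 4 \left(65 + 2 \left(-6\right) \frac{81}{49}\right) = - 4 \left(65 - \frac{972}{49}\right) = \left(-4\right) \frac{2213}{49} = - \frac{8852}{49} \approx -180.65$)
$\left(10790 + 24054\right) + o = \left(10790 + 24054\right) - \frac{8852}{49} = 34844 - \frac{8852}{49} = \frac{1698504}{49}$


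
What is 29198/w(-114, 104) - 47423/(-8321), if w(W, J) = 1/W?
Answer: -27697000189/8321 ≈ -3.3286e+6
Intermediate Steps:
29198/w(-114, 104) - 47423/(-8321) = 29198/(1/(-114)) - 47423/(-8321) = 29198/(-1/114) - 47423*(-1/8321) = 29198*(-114) + 47423/8321 = -3328572 + 47423/8321 = -27697000189/8321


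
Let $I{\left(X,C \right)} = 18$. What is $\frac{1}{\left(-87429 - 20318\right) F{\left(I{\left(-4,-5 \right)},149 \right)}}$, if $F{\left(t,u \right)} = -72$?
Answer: $\frac{1}{7757784} \approx 1.289 \cdot 10^{-7}$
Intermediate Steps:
$\frac{1}{\left(-87429 - 20318\right) F{\left(I{\left(-4,-5 \right)},149 \right)}} = \frac{1}{\left(-87429 - 20318\right) \left(-72\right)} = \frac{1}{-107747} \left(- \frac{1}{72}\right) = \left(- \frac{1}{107747}\right) \left(- \frac{1}{72}\right) = \frac{1}{7757784}$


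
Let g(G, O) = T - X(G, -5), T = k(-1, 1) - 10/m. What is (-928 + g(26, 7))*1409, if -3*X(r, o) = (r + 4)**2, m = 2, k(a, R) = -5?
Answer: -898942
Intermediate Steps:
X(r, o) = -(4 + r)**2/3 (X(r, o) = -(r + 4)**2/3 = -(4 + r)**2/3)
T = -10 (T = -5 - 10/2 = -5 - 10*1/2 = -5 - 5 = -10)
g(G, O) = -10 + (4 + G)**2/3 (g(G, O) = -10 - (-1)*(4 + G)**2/3 = -10 + (4 + G)**2/3)
(-928 + g(26, 7))*1409 = (-928 + (-10 + (4 + 26)**2/3))*1409 = (-928 + (-10 + (1/3)*30**2))*1409 = (-928 + (-10 + (1/3)*900))*1409 = (-928 + (-10 + 300))*1409 = (-928 + 290)*1409 = -638*1409 = -898942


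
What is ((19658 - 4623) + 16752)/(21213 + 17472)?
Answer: 31787/38685 ≈ 0.82169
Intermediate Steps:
((19658 - 4623) + 16752)/(21213 + 17472) = (15035 + 16752)/38685 = 31787*(1/38685) = 31787/38685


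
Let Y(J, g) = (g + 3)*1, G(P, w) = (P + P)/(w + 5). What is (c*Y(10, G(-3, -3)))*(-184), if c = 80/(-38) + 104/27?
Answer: 0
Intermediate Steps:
G(P, w) = 2*P/(5 + w) (G(P, w) = (2*P)/(5 + w) = 2*P/(5 + w))
c = 896/513 (c = 80*(-1/38) + 104*(1/27) = -40/19 + 104/27 = 896/513 ≈ 1.7466)
Y(J, g) = 3 + g (Y(J, g) = (3 + g)*1 = 3 + g)
(c*Y(10, G(-3, -3)))*(-184) = (896*(3 + 2*(-3)/(5 - 3))/513)*(-184) = (896*(3 + 2*(-3)/2)/513)*(-184) = (896*(3 + 2*(-3)*(1/2))/513)*(-184) = (896*(3 - 3)/513)*(-184) = ((896/513)*0)*(-184) = 0*(-184) = 0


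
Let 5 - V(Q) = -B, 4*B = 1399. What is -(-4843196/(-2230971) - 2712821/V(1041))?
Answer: 2689114157960/351749761 ≈ 7645.0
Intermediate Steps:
B = 1399/4 (B = (1/4)*1399 = 1399/4 ≈ 349.75)
V(Q) = 1419/4 (V(Q) = 5 - (-1)*1399/4 = 5 - 1*(-1399/4) = 5 + 1399/4 = 1419/4)
-(-4843196/(-2230971) - 2712821/V(1041)) = -(-4843196/(-2230971) - 2712821/1419/4) = -(-4843196*(-1/2230971) - 2712821*4/1419) = -(4843196/2230971 - 10851284/1419) = -1*(-2689114157960/351749761) = 2689114157960/351749761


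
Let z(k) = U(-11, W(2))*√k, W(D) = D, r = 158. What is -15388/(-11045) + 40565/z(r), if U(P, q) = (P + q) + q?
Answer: 15388/11045 - 5795*√158/158 ≈ -459.63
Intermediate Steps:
U(P, q) = P + 2*q
z(k) = -7*√k (z(k) = (-11 + 2*2)*√k = (-11 + 4)*√k = -7*√k)
-15388/(-11045) + 40565/z(r) = -15388/(-11045) + 40565/((-7*√158)) = -15388*(-1/11045) + 40565*(-√158/1106) = 15388/11045 - 5795*√158/158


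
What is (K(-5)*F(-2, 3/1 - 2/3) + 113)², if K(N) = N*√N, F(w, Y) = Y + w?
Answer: 114796/9 - 1130*I*√5/3 ≈ 12755.0 - 842.25*I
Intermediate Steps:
K(N) = N^(3/2)
(K(-5)*F(-2, 3/1 - 2/3) + 113)² = ((-5)^(3/2)*((3/1 - 2/3) - 2) + 113)² = ((-5*I*√5)*((3*1 - 2*⅓) - 2) + 113)² = ((-5*I*√5)*((3 - ⅔) - 2) + 113)² = ((-5*I*√5)*(7/3 - 2) + 113)² = (-5*I*√5*(⅓) + 113)² = (-5*I*√5/3 + 113)² = (113 - 5*I*√5/3)²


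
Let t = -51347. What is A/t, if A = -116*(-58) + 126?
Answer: -6854/51347 ≈ -0.13348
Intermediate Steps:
A = 6854 (A = 6728 + 126 = 6854)
A/t = 6854/(-51347) = 6854*(-1/51347) = -6854/51347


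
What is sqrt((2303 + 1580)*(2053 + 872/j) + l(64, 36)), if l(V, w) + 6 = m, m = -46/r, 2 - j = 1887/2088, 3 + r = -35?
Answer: 3*sqrt(21738686942)/133 ≈ 3325.7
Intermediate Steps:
r = -38 (r = -3 - 35 = -38)
j = 763/696 (j = 2 - 1887/2088 = 2 - 1*629/696 = 2 - 629/696 = 763/696 ≈ 1.0963)
m = 23/19 (m = -46/(-38) = -46*(-1/38) = 23/19 ≈ 1.2105)
l(V, w) = -91/19 (l(V, w) = -6 + 23/19 = -91/19)
sqrt((2303 + 1580)*(2053 + 872/j) + l(64, 36)) = sqrt((2303 + 1580)*(2053 + 872/(763/696)) - 91/19) = sqrt(3883*(2053 + 872*(696/763)) - 91/19) = sqrt(3883*(2053 + 5568/7) - 91/19) = sqrt(3883*(19939/7) - 91/19) = sqrt(77423137/7 - 91/19) = sqrt(1471038966/133) = 3*sqrt(21738686942)/133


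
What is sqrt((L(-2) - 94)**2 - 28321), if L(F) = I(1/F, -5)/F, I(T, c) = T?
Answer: I*sqrt(312511)/4 ≈ 139.76*I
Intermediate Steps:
L(F) = F**(-2) (L(F) = (1/F)/F = 1/(F*F) = F**(-2))
sqrt((L(-2) - 94)**2 - 28321) = sqrt(((-2)**(-2) - 94)**2 - 28321) = sqrt((1/4 - 94)**2 - 28321) = sqrt((-375/4)**2 - 28321) = sqrt(140625/16 - 28321) = sqrt(-312511/16) = I*sqrt(312511)/4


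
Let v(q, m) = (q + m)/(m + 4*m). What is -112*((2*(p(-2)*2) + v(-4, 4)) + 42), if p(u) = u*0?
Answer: -4704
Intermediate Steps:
p(u) = 0
v(q, m) = (m + q)/(5*m) (v(q, m) = (m + q)/((5*m)) = (m + q)*(1/(5*m)) = (m + q)/(5*m))
-112*((2*(p(-2)*2) + v(-4, 4)) + 42) = -112*((2*(0*2) + (1/5)*(4 - 4)/4) + 42) = -112*((2*0 + (1/5)*(1/4)*0) + 42) = -112*((0 + 0) + 42) = -112*(0 + 42) = -112*42 = -4704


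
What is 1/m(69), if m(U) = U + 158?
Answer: 1/227 ≈ 0.0044053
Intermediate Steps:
m(U) = 158 + U
1/m(69) = 1/(158 + 69) = 1/227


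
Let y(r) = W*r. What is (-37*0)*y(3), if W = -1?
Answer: 0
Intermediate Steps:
y(r) = -r
(-37*0)*y(3) = (-37*0)*(-1*3) = 0*(-3) = 0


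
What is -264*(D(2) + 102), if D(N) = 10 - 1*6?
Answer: -27984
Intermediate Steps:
D(N) = 4 (D(N) = 10 - 6 = 4)
-264*(D(2) + 102) = -264*(4 + 102) = -264*106 = -27984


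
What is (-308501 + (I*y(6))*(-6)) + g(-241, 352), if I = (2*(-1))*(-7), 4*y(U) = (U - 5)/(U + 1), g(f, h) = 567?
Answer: -307937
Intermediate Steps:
y(U) = (-5 + U)/(4*(1 + U)) (y(U) = ((U - 5)/(U + 1))/4 = ((-5 + U)/(1 + U))/4 = (-5 + U)/(4*(1 + U)))
I = 14 (I = -2*(-7) = 14)
(-308501 + (I*y(6))*(-6)) + g(-241, 352) = (-308501 + (14*((-5 + 6)/(4*(1 + 6))))*(-6)) + 567 = (-308501 + (14*((1/4)*1/7))*(-6)) + 567 = (-308501 + (14*((1/4)*(1/7)*1))*(-6)) + 567 = (-308501 + (14*(1/28))*(-6)) + 567 = (-308501 + (1/2)*(-6)) + 567 = (-308501 - 3) + 567 = -308504 + 567 = -307937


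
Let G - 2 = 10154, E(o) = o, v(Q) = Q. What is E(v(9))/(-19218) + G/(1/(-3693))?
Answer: -240264127851/6406 ≈ -3.7506e+7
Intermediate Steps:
G = 10156 (G = 2 + 10154 = 10156)
E(v(9))/(-19218) + G/(1/(-3693)) = 9/(-19218) + 10156/(1/(-3693)) = 9*(-1/19218) + 10156/(-1/3693) = -3/6406 + 10156*(-3693) = -3/6406 - 37506108 = -240264127851/6406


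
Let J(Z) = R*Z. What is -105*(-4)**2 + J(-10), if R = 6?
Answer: -1740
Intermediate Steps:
J(Z) = 6*Z
-105*(-4)**2 + J(-10) = -105*(-4)**2 + 6*(-10) = -105*16 - 60 = -1680 - 60 = -1740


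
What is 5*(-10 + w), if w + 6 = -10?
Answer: -130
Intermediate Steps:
w = -16 (w = -6 - 10 = -16)
5*(-10 + w) = 5*(-10 - 16) = 5*(-26) = -130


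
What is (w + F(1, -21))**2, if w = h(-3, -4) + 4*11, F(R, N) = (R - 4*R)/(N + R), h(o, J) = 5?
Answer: 966289/400 ≈ 2415.7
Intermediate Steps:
F(R, N) = -3*R/(N + R) (F(R, N) = (-3*R)/(N + R) = -3*R/(N + R))
w = 49 (w = 5 + 4*11 = 5 + 44 = 49)
(w + F(1, -21))**2 = (49 - 3*1/(-21 + 1))**2 = (49 - 3*1/(-20))**2 = (49 - 3*1*(-1/20))**2 = (49 + 3/20)**2 = (983/20)**2 = 966289/400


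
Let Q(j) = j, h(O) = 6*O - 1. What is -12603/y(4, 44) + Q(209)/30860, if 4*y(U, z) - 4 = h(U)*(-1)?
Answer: 1555718291/586340 ≈ 2653.3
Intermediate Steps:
h(O) = -1 + 6*O
y(U, z) = 5/4 - 3*U/2 (y(U, z) = 1 + ((-1 + 6*U)*(-1))/4 = 1 + (1 - 6*U)/4 = 1 + (1/4 - 3*U/2) = 5/4 - 3*U/2)
-12603/y(4, 44) + Q(209)/30860 = -12603/(5/4 - 3/2*4) + 209/30860 = -12603/(5/4 - 6) + 209*(1/30860) = -12603/(-19/4) + 209/30860 = -12603*(-4/19) + 209/30860 = 50412/19 + 209/30860 = 1555718291/586340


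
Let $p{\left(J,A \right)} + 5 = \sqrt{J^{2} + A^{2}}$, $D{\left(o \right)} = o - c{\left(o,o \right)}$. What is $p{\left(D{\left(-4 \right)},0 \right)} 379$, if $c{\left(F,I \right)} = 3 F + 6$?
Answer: $-1137$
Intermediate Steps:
$c{\left(F,I \right)} = 6 + 3 F$
$D{\left(o \right)} = -6 - 2 o$ ($D{\left(o \right)} = o - \left(6 + 3 o\right) = -6 - 2 o$)
$p{\left(J,A \right)} = -5 + \sqrt{A^{2} + J^{2}}$ ($p{\left(J,A \right)} = -5 + \sqrt{J^{2} + A^{2}} = -5 + \sqrt{A^{2} + J^{2}}$)
$p{\left(D{\left(-4 \right)},0 \right)} 379 = \left(-5 + \sqrt{0^{2} + \left(-6 - -8\right)^{2}}\right) 379 = \left(-5 + \sqrt{0 + \left(-6 + 8\right)^{2}}\right) 379 = \left(-5 + \sqrt{0 + 2^{2}}\right) 379 = \left(-5 + \sqrt{0 + 4}\right) 379 = \left(-5 + \sqrt{4}\right) 379 = \left(-5 + 2\right) 379 = \left(-3\right) 379 = -1137$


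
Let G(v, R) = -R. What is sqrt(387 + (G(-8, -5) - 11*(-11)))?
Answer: 3*sqrt(57) ≈ 22.650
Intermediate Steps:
sqrt(387 + (G(-8, -5) - 11*(-11))) = sqrt(387 + (-1*(-5) - 11*(-11))) = sqrt(387 + (5 + 121)) = sqrt(387 + 126) = sqrt(513) = 3*sqrt(57)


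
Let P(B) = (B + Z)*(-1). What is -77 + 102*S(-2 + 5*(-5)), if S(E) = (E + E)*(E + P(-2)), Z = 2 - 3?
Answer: 132115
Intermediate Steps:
Z = -1
P(B) = 1 - B (P(B) = (B - 1)*(-1) = (-1 + B)*(-1) = 1 - B)
S(E) = 2*E*(3 + E) (S(E) = (E + E)*(E + (1 - 1*(-2))) = (2*E)*(E + (1 + 2)) = (2*E)*(E + 3) = (2*E)*(3 + E) = 2*E*(3 + E))
-77 + 102*S(-2 + 5*(-5)) = -77 + 102*(2*(-2 + 5*(-5))*(3 + (-2 + 5*(-5)))) = -77 + 102*(2*(-2 - 25)*(3 + (-2 - 25))) = -77 + 102*(2*(-27)*(3 - 27)) = -77 + 102*(2*(-27)*(-24)) = -77 + 102*1296 = -77 + 132192 = 132115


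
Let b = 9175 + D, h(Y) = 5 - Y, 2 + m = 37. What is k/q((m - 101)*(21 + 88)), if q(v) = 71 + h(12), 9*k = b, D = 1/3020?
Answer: 9236167/579840 ≈ 15.929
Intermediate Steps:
m = 35 (m = -2 + 37 = 35)
D = 1/3020 ≈ 0.00033113
b = 27708501/3020 (b = 9175 + 1/3020 = 27708501/3020 ≈ 9175.0)
k = 9236167/9060 (k = (⅑)*(27708501/3020) = 9236167/9060 ≈ 1019.4)
q(v) = 64 (q(v) = 71 + (5 - 1*12) = 71 + (5 - 12) = 71 - 7 = 64)
k/q((m - 101)*(21 + 88)) = (9236167/9060)/64 = (9236167/9060)*(1/64) = 9236167/579840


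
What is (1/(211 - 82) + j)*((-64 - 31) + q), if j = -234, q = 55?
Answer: 1207400/129 ≈ 9359.7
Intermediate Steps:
(1/(211 - 82) + j)*((-64 - 31) + q) = (1/(211 - 82) - 234)*((-64 - 31) + 55) = (1/129 - 234)*(-95 + 55) = (1/129 - 234)*(-40) = -30185/129*(-40) = 1207400/129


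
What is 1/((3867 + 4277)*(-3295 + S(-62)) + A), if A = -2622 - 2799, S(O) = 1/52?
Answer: -13/348916677 ≈ -3.7258e-8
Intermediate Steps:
S(O) = 1/52
A = -5421
1/((3867 + 4277)*(-3295 + S(-62)) + A) = 1/((3867 + 4277)*(-3295 + 1/52) - 5421) = 1/(8144*(-171339/52) - 5421) = 1/(-348846204/13 - 5421) = 1/(-348916677/13) = -13/348916677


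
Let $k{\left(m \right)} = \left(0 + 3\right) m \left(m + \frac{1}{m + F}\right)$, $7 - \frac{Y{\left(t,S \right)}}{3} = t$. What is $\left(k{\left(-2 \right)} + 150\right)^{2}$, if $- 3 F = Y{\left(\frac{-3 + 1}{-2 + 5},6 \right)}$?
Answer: $\frac{22240656}{841} \approx 26446.0$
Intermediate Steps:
$Y{\left(t,S \right)} = 21 - 3 t$
$F = - \frac{23}{3}$ ($F = - \frac{21 - 3 \frac{-3 + 1}{-2 + 5}}{3} = - \frac{21 - 3 \left(- \frac{2}{3}\right)}{3} = - \frac{21 - 3 \left(\left(-2\right) \frac{1}{3}\right)}{3} = - \frac{21 - -2}{3} = - \frac{21 + 2}{3} = \left(- \frac{1}{3}\right) 23 = - \frac{23}{3} \approx -7.6667$)
$k{\left(m \right)} = 3 m \left(m + \frac{1}{- \frac{23}{3} + m}\right)$ ($k{\left(m \right)} = \left(0 + 3\right) m \left(m + \frac{1}{m - \frac{23}{3}}\right) = 3 m \left(m + \frac{1}{- \frac{23}{3} + m}\right)$)
$\left(k{\left(-2 \right)} + 150\right)^{2} = \left(3 \left(-2\right) \frac{1}{-23 + 3 \left(-2\right)} \left(3 - -46 + 3 \left(-2\right)^{2}\right) + 150\right)^{2} = \left(3 \left(-2\right) \frac{1}{-23 - 6} \left(3 + 46 + 3 \cdot 4\right) + 150\right)^{2} = \left(3 \left(-2\right) \frac{1}{-29} \left(3 + 46 + 12\right) + 150\right)^{2} = \left(3 \left(-2\right) \left(- \frac{1}{29}\right) 61 + 150\right)^{2} = \left(\frac{366}{29} + 150\right)^{2} = \left(\frac{4716}{29}\right)^{2} = \frac{22240656}{841}$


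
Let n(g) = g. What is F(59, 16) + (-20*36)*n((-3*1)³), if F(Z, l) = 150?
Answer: 19590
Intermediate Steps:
F(59, 16) + (-20*36)*n((-3*1)³) = 150 + (-20*36)*(-3*1)³ = 150 - 720*(-3)³ = 150 - 720*(-27) = 150 + 19440 = 19590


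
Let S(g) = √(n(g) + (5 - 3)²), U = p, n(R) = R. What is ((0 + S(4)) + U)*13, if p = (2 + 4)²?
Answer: 468 + 26*√2 ≈ 504.77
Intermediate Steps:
p = 36 (p = 6² = 36)
U = 36
S(g) = √(4 + g) (S(g) = √(g + (5 - 3)²) = √(g + 2²) = √(g + 4) = √(4 + g))
((0 + S(4)) + U)*13 = ((0 + √(4 + 4)) + 36)*13 = ((0 + √8) + 36)*13 = ((0 + 2*√2) + 36)*13 = (2*√2 + 36)*13 = (36 + 2*√2)*13 = 468 + 26*√2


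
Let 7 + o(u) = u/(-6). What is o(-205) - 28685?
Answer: -171947/6 ≈ -28658.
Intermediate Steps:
o(u) = -7 - u/6 (o(u) = -7 + u/(-6) = -7 + u*(-1/6) = -7 - u/6)
o(-205) - 28685 = (-7 - 1/6*(-205)) - 28685 = (-7 + 205/6) - 28685 = 163/6 - 28685 = -171947/6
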